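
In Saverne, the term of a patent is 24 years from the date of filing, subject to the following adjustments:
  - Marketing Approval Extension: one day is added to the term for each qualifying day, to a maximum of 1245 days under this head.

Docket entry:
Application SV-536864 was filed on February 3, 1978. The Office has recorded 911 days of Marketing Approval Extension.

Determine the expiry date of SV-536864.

Base term: filing date + 24 years → 3 February 2002.
Marketing Approval Extension: 911 days (within the 1245-day cap) → +911 days → 2 August 2004.

2004-08-02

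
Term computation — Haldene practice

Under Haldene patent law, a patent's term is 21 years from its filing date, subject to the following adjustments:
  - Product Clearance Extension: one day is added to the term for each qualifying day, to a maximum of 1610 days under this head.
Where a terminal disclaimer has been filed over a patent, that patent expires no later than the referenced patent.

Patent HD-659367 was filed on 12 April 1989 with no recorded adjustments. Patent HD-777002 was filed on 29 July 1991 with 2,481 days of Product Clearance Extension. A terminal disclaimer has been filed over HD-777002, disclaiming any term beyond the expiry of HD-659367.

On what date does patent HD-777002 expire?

2010-04-12

Natural term of HD-777002:
  Base: filing + 21 years → 29 July 2012.
  Product Clearance Extension: 2481 days claimed exceeds the 1610-day cap, so +1610 days → 25 December 2016.
Expiry of referenced patent HD-659367:
  Base: filing + 21 years → 12 April 2010.
Terminal disclaimer: HD-777002 expires on the earlier of 25 December 2016 and 12 April 2010.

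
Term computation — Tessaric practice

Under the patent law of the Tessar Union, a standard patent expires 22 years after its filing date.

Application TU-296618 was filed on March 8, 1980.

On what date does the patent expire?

Filing date + 22 years → 8 March 2002.

2002-03-08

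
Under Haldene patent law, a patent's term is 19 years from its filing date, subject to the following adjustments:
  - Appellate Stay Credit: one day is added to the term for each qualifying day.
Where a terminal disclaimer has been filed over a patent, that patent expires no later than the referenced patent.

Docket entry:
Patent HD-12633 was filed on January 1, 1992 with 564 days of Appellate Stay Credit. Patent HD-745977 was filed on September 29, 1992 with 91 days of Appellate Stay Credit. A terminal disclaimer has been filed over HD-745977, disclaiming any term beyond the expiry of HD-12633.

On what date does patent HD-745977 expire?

Natural term of HD-745977:
  Base: filing + 19 years → 29 September 2011.
  Appellate Stay Credit: +91 days → 29 December 2011.
Expiry of referenced patent HD-12633:
  Base: filing + 19 years → 1 January 2011.
  Appellate Stay Credit: +564 days → 18 July 2012.
Terminal disclaimer: HD-745977 expires on the earlier of 29 December 2011 and 18 July 2012.

2011-12-29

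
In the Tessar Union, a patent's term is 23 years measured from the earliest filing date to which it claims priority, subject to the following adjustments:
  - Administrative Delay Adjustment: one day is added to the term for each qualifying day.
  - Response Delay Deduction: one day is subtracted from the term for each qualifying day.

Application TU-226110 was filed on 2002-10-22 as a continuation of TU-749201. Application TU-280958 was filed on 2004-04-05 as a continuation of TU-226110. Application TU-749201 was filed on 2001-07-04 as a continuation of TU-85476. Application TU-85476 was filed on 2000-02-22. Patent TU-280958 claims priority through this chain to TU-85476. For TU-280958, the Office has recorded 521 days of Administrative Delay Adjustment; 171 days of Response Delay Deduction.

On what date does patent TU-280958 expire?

Earliest priority filing: 22 February 2000.
Base term: 22 February 2000 + 23 years → 22 February 2023.
Administrative Delay Adjustment: +521 days → 27 July 2024.
Response Delay Deduction: −171 days → 7 February 2024.

2024-02-07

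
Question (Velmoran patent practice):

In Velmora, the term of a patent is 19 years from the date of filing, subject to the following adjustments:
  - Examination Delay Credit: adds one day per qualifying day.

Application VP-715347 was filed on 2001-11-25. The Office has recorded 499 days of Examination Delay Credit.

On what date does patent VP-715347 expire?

Base term: filing date + 19 years → 25 November 2020.
Examination Delay Credit: +499 days → 8 April 2022.

2022-04-08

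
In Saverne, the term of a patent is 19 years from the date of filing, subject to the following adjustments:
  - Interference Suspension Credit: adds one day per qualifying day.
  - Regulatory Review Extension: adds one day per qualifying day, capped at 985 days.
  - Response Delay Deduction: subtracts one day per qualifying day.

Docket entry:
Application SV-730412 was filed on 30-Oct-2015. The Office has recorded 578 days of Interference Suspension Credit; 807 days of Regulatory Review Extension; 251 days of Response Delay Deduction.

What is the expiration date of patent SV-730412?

Base term: filing date + 19 years → 30 October 2034.
Interference Suspension Credit: +578 days → 30 May 2036.
Regulatory Review Extension: 807 days (within the 985-day cap) → +807 days → 15 August 2038.
Response Delay Deduction: −251 days → 7 December 2037.

2037-12-07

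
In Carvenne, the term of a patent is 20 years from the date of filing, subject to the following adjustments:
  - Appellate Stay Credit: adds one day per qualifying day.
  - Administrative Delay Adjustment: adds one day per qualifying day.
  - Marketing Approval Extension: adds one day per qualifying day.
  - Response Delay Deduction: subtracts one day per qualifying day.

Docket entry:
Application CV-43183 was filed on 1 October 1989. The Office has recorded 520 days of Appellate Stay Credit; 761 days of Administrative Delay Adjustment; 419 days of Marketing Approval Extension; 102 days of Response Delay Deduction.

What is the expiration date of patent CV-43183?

Base term: filing date + 20 years → 1 October 2009.
Appellate Stay Credit: +520 days → 5 March 2011.
Administrative Delay Adjustment: +761 days → 4 April 2013.
Marketing Approval Extension: +419 days → 28 May 2014.
Response Delay Deduction: −102 days → 15 February 2014.

2014-02-15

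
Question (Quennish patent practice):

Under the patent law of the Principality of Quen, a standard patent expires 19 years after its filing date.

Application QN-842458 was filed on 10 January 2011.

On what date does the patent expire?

Filing date + 19 years → 10 January 2030.

2030-01-10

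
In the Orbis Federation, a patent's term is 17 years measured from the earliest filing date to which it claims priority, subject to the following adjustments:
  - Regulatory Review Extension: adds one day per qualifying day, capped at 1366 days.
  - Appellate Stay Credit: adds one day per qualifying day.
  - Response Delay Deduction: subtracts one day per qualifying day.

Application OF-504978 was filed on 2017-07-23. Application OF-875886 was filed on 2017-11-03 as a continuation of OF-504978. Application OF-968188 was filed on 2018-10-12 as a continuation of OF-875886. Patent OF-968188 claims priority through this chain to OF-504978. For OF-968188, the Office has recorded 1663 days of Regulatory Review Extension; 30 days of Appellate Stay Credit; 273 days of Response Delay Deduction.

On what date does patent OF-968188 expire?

Earliest priority filing: 23 July 2017.
Base term: 23 July 2017 + 17 years → 23 July 2034.
Regulatory Review Extension: 1663 days claimed exceeds the 1366-day cap, so +1366 days → 19 April 2038.
Appellate Stay Credit: +30 days → 19 May 2038.
Response Delay Deduction: −273 days → 19 August 2037.

2037-08-19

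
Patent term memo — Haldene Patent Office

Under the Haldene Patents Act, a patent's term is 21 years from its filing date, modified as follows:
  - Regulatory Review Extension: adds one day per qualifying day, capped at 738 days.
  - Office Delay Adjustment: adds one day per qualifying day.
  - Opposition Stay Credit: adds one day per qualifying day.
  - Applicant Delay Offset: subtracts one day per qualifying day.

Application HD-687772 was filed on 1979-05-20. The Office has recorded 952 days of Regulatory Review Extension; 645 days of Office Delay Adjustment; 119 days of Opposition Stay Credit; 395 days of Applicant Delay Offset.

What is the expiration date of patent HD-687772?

Base term: filing date + 21 years → 20 May 2000.
Regulatory Review Extension: 952 days claimed exceeds the 738-day cap, so +738 days → 28 May 2002.
Office Delay Adjustment: +645 days → 3 March 2004.
Opposition Stay Credit: +119 days → 30 June 2004.
Applicant Delay Offset: −395 days → 1 June 2003.

2003-06-01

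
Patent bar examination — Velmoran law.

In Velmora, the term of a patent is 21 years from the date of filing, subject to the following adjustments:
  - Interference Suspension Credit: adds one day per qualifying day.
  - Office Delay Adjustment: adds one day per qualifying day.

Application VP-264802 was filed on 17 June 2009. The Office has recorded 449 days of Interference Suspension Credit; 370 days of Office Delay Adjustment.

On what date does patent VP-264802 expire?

Base term: filing date + 21 years → 17 June 2030.
Interference Suspension Credit: +449 days → 9 September 2031.
Office Delay Adjustment: +370 days → 13 September 2032.

September 13, 2032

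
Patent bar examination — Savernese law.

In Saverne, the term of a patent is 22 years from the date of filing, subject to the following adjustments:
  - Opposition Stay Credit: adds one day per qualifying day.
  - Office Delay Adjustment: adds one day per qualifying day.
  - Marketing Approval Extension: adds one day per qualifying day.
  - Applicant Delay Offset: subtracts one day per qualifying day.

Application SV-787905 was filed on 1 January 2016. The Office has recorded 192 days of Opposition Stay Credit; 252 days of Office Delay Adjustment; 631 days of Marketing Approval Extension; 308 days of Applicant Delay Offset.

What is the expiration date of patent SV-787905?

Base term: filing date + 22 years → 1 January 2038.
Opposition Stay Credit: +192 days → 12 July 2038.
Office Delay Adjustment: +252 days → 21 March 2039.
Marketing Approval Extension: +631 days → 11 December 2040.
Applicant Delay Offset: −308 days → 7 February 2040.

2040-02-07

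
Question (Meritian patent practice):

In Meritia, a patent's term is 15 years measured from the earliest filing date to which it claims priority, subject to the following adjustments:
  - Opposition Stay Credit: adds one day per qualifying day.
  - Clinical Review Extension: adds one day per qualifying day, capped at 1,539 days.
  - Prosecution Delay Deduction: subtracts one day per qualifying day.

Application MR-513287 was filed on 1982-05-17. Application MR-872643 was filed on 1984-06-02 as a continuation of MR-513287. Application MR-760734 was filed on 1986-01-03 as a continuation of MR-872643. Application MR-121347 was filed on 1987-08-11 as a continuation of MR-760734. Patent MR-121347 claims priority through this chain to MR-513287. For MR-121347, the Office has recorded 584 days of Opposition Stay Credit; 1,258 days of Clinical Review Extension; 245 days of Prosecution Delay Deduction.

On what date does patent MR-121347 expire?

2001-09-30

Earliest priority filing: 17 May 1982.
Base term: 17 May 1982 + 15 years → 17 May 1997.
Opposition Stay Credit: +584 days → 22 December 1998.
Clinical Review Extension: 1258 days (within the 1539-day cap) → +1258 days → 2 June 2002.
Prosecution Delay Deduction: −245 days → 30 September 2001.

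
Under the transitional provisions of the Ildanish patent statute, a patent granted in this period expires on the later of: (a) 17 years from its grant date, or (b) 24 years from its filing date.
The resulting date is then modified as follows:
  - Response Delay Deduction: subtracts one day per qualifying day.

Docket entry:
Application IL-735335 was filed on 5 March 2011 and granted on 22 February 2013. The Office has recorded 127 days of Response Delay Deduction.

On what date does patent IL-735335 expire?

October 29, 2034

(a) grant + 17 years → 22 February 2030.
(b) filing + 24 years → 5 March 2035.
Later of the two: 5 March 2035.
Response Delay Deduction: −127 days → 29 October 2034.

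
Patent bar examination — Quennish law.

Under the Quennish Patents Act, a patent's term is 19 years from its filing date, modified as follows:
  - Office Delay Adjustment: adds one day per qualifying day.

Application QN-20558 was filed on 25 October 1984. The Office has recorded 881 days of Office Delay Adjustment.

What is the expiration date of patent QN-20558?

Base term: filing date + 19 years → 25 October 2003.
Office Delay Adjustment: +881 days → 24 March 2006.

2006-03-24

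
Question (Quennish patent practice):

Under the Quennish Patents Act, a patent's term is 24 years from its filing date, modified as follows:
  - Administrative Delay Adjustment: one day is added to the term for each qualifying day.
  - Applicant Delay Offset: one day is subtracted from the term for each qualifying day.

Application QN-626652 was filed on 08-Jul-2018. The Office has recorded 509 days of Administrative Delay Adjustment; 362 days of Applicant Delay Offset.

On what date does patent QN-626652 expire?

2042-12-02

Base term: filing date + 24 years → 8 July 2042.
Administrative Delay Adjustment: +509 days → 29 November 2043.
Applicant Delay Offset: −362 days → 2 December 2042.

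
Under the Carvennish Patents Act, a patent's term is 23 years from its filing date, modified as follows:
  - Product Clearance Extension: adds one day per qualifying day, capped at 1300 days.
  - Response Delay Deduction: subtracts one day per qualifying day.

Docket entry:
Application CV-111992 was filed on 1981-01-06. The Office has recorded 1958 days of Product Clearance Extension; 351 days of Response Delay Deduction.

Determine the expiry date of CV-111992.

Base term: filing date + 23 years → 6 January 2004.
Product Clearance Extension: 1958 days claimed exceeds the 1300-day cap, so +1300 days → 29 July 2007.
Response Delay Deduction: −351 days → 12 August 2006.

2006-08-12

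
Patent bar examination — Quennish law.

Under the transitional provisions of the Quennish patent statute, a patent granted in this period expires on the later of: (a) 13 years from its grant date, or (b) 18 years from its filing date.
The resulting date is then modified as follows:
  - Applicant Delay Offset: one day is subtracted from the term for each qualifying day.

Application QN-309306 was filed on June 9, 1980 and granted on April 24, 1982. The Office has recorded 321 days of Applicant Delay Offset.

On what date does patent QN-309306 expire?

July 23, 1997

(a) grant + 13 years → 24 April 1995.
(b) filing + 18 years → 9 June 1998.
Later of the two: 9 June 1998.
Applicant Delay Offset: −321 days → 23 July 1997.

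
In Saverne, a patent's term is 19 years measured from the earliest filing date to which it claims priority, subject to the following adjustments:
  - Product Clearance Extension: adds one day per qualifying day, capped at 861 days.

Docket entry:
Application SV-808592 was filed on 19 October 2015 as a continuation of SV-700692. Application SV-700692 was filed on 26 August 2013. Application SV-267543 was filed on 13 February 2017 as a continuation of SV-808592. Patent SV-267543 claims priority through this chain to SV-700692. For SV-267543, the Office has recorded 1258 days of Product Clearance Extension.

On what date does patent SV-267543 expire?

2035-01-04

Earliest priority filing: 26 August 2013.
Base term: 26 August 2013 + 19 years → 26 August 2032.
Product Clearance Extension: 1258 days claimed exceeds the 861-day cap, so +861 days → 4 January 2035.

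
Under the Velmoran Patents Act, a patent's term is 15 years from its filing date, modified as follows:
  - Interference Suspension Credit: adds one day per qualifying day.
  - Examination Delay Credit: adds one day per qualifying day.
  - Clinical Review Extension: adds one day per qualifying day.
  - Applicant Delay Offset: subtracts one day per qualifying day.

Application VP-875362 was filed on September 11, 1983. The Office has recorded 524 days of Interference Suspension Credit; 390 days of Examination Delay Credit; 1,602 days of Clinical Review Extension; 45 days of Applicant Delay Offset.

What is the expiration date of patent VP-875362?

Base term: filing date + 15 years → 11 September 1998.
Interference Suspension Credit: +524 days → 17 February 2000.
Examination Delay Credit: +390 days → 13 March 2001.
Clinical Review Extension: +1602 days → 1 August 2005.
Applicant Delay Offset: −45 days → 17 June 2005.

2005-06-17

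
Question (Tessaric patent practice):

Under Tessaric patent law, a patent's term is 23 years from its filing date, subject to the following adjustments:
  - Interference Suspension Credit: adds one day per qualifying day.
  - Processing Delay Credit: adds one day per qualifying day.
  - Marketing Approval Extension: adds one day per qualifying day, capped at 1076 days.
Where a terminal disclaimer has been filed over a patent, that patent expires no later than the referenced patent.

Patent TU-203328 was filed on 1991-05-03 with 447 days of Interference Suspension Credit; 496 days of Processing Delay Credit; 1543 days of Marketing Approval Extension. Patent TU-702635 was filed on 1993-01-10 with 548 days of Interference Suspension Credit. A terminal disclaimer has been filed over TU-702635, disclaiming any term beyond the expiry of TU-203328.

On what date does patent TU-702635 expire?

Natural term of TU-702635:
  Base: filing + 23 years → 10 January 2016.
  Interference Suspension Credit: +548 days → 11 July 2017.
Expiry of referenced patent TU-203328:
  Base: filing + 23 years → 3 May 2014.
  Interference Suspension Credit: +447 days → 24 July 2015.
  Processing Delay Credit: +496 days → 1 December 2016.
  Marketing Approval Extension: 1543 days claimed exceeds the 1076-day cap, so +1076 days → 12 November 2019.
Terminal disclaimer: TU-702635 expires on the earlier of 11 July 2017 and 12 November 2019.

July 11, 2017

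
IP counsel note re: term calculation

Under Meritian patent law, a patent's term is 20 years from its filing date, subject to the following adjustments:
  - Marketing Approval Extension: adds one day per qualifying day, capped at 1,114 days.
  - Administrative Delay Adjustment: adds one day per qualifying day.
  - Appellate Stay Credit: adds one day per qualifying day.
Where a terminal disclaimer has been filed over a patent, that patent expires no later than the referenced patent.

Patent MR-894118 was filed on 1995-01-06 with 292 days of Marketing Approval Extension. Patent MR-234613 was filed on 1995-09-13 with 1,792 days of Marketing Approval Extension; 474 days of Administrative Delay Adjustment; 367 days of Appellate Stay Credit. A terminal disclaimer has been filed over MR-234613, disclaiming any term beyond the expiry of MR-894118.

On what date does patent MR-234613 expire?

2015-10-25

Natural term of MR-234613:
  Base: filing + 20 years → 13 September 2015.
  Marketing Approval Extension: 1792 days claimed exceeds the 1114-day cap, so +1114 days → 1 October 2018.
  Administrative Delay Adjustment: +474 days → 18 January 2020.
  Appellate Stay Credit: +367 days → 19 January 2021.
Expiry of referenced patent MR-894118:
  Base: filing + 20 years → 6 January 2015.
  Marketing Approval Extension: 292 days (within the 1114-day cap) → +292 days → 25 October 2015.
Terminal disclaimer: MR-234613 expires on the earlier of 19 January 2021 and 25 October 2015.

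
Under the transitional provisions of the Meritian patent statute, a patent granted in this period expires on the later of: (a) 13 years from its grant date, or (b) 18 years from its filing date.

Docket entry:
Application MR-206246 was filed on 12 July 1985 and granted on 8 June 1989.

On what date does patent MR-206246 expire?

July 12, 2003

(a) grant + 13 years → 8 June 2002.
(b) filing + 18 years → 12 July 2003.
Later of the two: 12 July 2003.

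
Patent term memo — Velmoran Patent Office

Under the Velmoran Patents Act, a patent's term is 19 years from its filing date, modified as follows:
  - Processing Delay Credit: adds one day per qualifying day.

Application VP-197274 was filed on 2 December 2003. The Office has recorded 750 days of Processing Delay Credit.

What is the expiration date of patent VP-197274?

Base term: filing date + 19 years → 2 December 2022.
Processing Delay Credit: +750 days → 21 December 2024.

December 21, 2024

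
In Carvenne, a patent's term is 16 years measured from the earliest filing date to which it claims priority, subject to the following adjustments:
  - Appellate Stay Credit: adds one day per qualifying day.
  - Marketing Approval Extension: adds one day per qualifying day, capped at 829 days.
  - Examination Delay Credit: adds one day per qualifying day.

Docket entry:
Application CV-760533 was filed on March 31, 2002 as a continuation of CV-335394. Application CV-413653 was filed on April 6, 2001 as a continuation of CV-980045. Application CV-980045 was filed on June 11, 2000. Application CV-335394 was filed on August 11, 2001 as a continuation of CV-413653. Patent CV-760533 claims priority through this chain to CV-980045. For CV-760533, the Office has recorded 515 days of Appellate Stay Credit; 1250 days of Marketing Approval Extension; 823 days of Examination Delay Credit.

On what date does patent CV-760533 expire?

Earliest priority filing: 11 June 2000.
Base term: 11 June 2000 + 16 years → 11 June 2016.
Appellate Stay Credit: +515 days → 8 November 2017.
Marketing Approval Extension: 1250 days claimed exceeds the 829-day cap, so +829 days → 15 February 2020.
Examination Delay Credit: +823 days → 18 May 2022.

May 18, 2022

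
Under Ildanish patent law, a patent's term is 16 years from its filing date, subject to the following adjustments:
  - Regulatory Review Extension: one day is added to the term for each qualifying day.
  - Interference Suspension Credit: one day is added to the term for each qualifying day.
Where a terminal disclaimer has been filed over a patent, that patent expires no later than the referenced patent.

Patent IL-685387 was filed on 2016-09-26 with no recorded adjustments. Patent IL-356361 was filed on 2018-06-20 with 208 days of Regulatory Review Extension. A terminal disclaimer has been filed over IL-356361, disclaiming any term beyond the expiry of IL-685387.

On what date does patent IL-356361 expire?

Natural term of IL-356361:
  Base: filing + 16 years → 20 June 2034.
  Regulatory Review Extension: +208 days → 14 January 2035.
Expiry of referenced patent IL-685387:
  Base: filing + 16 years → 26 September 2032.
Terminal disclaimer: IL-356361 expires on the earlier of 14 January 2035 and 26 September 2032.

September 26, 2032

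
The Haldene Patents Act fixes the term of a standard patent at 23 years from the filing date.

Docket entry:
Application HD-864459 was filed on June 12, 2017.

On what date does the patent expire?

2040-06-12

Filing date + 23 years → 12 June 2040.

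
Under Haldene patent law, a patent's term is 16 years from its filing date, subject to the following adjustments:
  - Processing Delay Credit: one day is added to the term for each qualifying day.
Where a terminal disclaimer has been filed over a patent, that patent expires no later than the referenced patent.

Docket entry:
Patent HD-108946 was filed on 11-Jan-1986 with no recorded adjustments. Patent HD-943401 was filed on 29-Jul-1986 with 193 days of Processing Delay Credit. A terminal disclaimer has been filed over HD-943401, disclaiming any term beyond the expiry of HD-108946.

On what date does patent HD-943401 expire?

2002-01-11

Natural term of HD-943401:
  Base: filing + 16 years → 29 July 2002.
  Processing Delay Credit: +193 days → 7 February 2003.
Expiry of referenced patent HD-108946:
  Base: filing + 16 years → 11 January 2002.
Terminal disclaimer: HD-943401 expires on the earlier of 7 February 2003 and 11 January 2002.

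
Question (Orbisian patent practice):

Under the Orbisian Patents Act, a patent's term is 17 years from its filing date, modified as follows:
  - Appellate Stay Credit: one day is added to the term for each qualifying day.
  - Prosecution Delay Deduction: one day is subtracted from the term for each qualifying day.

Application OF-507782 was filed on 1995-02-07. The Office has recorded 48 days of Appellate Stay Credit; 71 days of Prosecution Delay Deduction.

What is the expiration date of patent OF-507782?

January 15, 2012

Base term: filing date + 17 years → 7 February 2012.
Appellate Stay Credit: +48 days → 26 March 2012.
Prosecution Delay Deduction: −71 days → 15 January 2012.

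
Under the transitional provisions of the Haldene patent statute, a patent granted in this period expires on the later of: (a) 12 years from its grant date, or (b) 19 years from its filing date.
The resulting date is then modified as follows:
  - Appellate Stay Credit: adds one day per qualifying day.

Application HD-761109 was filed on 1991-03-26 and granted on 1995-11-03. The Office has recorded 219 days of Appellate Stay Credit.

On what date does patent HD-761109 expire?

October 31, 2010

(a) grant + 12 years → 3 November 2007.
(b) filing + 19 years → 26 March 2010.
Later of the two: 26 March 2010.
Appellate Stay Credit: +219 days → 31 October 2010.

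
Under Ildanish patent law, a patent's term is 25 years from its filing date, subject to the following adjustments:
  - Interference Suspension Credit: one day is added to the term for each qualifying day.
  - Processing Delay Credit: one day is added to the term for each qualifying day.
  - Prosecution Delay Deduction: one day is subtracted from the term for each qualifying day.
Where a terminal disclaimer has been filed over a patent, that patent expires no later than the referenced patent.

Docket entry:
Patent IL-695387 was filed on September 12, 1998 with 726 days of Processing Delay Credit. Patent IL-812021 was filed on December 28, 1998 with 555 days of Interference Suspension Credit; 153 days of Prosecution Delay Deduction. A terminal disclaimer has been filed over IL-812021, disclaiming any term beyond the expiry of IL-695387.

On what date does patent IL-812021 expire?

Natural term of IL-812021:
  Base: filing + 25 years → 28 December 2023.
  Interference Suspension Credit: +555 days → 5 July 2025.
  Prosecution Delay Deduction: −153 days → 2 February 2025.
Expiry of referenced patent IL-695387:
  Base: filing + 25 years → 12 September 2023.
  Processing Delay Credit: +726 days → 7 September 2025.
Terminal disclaimer: IL-812021 expires on the earlier of 2 February 2025 and 7 September 2025.

February 2, 2025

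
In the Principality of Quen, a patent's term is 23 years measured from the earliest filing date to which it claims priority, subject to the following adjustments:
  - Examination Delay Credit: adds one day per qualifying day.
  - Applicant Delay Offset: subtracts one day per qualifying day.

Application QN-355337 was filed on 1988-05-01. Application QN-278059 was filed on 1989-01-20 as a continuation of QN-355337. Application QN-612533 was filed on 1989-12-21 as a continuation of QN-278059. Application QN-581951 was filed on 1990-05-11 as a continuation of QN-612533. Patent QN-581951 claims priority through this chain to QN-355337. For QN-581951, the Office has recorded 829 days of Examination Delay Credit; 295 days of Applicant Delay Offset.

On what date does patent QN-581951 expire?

Earliest priority filing: 1 May 1988.
Base term: 1 May 1988 + 23 years → 1 May 2011.
Examination Delay Credit: +829 days → 7 August 2013.
Applicant Delay Offset: −295 days → 16 October 2012.

October 16, 2012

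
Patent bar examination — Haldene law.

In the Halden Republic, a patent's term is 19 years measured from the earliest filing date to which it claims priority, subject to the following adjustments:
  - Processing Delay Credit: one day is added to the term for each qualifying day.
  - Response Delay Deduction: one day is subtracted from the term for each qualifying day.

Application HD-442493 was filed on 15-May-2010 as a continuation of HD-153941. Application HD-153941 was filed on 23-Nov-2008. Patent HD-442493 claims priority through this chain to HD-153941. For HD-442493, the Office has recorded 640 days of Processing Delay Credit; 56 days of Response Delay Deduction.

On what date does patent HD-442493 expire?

June 29, 2029

Earliest priority filing: 23 November 2008.
Base term: 23 November 2008 + 19 years → 23 November 2027.
Processing Delay Credit: +640 days → 24 August 2029.
Response Delay Deduction: −56 days → 29 June 2029.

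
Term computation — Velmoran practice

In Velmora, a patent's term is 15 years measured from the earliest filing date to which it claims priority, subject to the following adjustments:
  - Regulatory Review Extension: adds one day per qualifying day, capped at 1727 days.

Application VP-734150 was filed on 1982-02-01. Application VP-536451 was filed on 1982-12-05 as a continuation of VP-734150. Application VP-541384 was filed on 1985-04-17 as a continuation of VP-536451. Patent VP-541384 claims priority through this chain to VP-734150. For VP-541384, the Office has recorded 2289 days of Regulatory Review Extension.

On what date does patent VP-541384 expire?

2001-10-25

Earliest priority filing: 1 February 1982.
Base term: 1 February 1982 + 15 years → 1 February 1997.
Regulatory Review Extension: 2289 days claimed exceeds the 1727-day cap, so +1727 days → 25 October 2001.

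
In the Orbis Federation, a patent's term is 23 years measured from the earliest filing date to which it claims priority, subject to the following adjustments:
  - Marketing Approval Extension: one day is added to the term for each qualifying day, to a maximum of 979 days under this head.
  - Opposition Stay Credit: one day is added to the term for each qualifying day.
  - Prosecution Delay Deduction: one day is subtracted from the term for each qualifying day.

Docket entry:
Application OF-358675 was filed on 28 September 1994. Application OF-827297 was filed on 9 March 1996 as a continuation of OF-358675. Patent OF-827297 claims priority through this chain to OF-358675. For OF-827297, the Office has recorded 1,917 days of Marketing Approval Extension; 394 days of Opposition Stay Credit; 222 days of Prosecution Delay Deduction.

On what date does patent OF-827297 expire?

Earliest priority filing: 28 September 1994.
Base term: 28 September 1994 + 23 years → 28 September 2017.
Marketing Approval Extension: 1917 days claimed exceeds the 979-day cap, so +979 days → 3 June 2020.
Opposition Stay Credit: +394 days → 2 July 2021.
Prosecution Delay Deduction: −222 days → 22 November 2020.

2020-11-22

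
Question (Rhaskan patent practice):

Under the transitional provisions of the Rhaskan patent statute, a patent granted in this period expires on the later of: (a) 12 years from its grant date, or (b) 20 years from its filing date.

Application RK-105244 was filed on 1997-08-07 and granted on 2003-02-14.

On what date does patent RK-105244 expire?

August 7, 2017

(a) grant + 12 years → 14 February 2015.
(b) filing + 20 years → 7 August 2017.
Later of the two: 7 August 2017.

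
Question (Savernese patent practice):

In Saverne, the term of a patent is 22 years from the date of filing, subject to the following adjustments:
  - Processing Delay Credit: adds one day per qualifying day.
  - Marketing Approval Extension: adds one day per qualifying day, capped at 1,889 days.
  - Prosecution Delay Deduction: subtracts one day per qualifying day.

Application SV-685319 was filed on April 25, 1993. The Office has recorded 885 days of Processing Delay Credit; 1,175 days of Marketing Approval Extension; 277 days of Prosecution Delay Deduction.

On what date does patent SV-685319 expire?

March 12, 2020

Base term: filing date + 22 years → 25 April 2015.
Processing Delay Credit: +885 days → 26 September 2017.
Marketing Approval Extension: 1175 days (within the 1889-day cap) → +1175 days → 14 December 2020.
Prosecution Delay Deduction: −277 days → 12 March 2020.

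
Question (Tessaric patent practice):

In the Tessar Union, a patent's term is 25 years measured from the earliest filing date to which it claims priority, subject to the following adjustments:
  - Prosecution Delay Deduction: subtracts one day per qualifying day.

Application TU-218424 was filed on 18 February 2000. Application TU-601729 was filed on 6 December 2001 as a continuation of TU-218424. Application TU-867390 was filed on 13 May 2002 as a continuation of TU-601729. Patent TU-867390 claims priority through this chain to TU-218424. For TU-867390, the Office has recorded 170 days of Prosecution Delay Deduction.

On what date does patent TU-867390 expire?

September 1, 2024

Earliest priority filing: 18 February 2000.
Base term: 18 February 2000 + 25 years → 18 February 2025.
Prosecution Delay Deduction: −170 days → 1 September 2024.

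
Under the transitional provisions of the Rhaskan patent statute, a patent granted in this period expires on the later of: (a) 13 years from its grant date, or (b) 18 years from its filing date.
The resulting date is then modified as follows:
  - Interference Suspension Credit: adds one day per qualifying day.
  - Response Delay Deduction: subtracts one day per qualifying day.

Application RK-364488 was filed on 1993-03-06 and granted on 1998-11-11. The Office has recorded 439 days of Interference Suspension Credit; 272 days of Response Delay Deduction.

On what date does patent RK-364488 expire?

(a) grant + 13 years → 11 November 2011.
(b) filing + 18 years → 6 March 2011.
Later of the two: 11 November 2011.
Interference Suspension Credit: +439 days → 23 January 2013.
Response Delay Deduction: −272 days → 26 April 2012.

April 26, 2012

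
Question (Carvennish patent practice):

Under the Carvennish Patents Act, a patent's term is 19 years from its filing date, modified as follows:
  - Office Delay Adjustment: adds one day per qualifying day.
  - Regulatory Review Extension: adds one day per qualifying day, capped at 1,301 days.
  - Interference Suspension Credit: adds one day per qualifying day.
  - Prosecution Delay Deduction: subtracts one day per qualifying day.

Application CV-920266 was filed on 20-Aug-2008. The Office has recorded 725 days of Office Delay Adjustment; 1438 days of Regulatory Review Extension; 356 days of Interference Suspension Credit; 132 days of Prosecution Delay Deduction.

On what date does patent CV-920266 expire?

2033-10-17

Base term: filing date + 19 years → 20 August 2027.
Office Delay Adjustment: +725 days → 14 August 2029.
Regulatory Review Extension: 1438 days claimed exceeds the 1301-day cap, so +1301 days → 7 March 2033.
Interference Suspension Credit: +356 days → 26 February 2034.
Prosecution Delay Deduction: −132 days → 17 October 2033.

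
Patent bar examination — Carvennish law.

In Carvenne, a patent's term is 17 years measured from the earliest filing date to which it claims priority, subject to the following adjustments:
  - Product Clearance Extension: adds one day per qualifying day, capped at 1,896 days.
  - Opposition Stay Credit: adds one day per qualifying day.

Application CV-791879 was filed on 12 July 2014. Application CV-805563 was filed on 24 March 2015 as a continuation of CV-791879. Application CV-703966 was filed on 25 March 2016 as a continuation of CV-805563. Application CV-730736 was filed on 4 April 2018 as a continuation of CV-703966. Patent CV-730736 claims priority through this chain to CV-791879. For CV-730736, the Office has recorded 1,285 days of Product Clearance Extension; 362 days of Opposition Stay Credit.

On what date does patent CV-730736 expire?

January 14, 2036

Earliest priority filing: 12 July 2014.
Base term: 12 July 2014 + 17 years → 12 July 2031.
Product Clearance Extension: 1285 days (within the 1896-day cap) → +1285 days → 17 January 2035.
Opposition Stay Credit: +362 days → 14 January 2036.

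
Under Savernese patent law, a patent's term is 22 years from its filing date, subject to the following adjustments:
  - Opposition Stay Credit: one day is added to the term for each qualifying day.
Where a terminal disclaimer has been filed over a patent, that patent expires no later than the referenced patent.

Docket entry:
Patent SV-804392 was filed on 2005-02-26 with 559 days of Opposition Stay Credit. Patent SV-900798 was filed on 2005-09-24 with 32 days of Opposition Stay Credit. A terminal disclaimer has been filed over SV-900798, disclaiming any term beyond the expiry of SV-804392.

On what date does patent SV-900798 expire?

Natural term of SV-900798:
  Base: filing + 22 years → 24 September 2027.
  Opposition Stay Credit: +32 days → 26 October 2027.
Expiry of referenced patent SV-804392:
  Base: filing + 22 years → 26 February 2027.
  Opposition Stay Credit: +559 days → 7 September 2028.
Terminal disclaimer: SV-900798 expires on the earlier of 26 October 2027 and 7 September 2028.

October 26, 2027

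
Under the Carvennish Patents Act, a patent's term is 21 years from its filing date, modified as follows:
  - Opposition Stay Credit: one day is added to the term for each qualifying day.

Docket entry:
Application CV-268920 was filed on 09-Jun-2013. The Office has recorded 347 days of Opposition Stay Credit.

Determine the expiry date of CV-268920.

Base term: filing date + 21 years → 9 June 2034.
Opposition Stay Credit: +347 days → 22 May 2035.

May 22, 2035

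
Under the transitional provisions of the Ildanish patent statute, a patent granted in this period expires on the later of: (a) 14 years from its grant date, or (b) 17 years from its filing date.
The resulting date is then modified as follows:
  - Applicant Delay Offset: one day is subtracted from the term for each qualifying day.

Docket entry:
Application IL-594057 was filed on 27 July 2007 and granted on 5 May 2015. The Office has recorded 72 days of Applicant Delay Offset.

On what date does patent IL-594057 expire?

(a) grant + 14 years → 5 May 2029.
(b) filing + 17 years → 27 July 2024.
Later of the two: 5 May 2029.
Applicant Delay Offset: −72 days → 22 February 2029.

February 22, 2029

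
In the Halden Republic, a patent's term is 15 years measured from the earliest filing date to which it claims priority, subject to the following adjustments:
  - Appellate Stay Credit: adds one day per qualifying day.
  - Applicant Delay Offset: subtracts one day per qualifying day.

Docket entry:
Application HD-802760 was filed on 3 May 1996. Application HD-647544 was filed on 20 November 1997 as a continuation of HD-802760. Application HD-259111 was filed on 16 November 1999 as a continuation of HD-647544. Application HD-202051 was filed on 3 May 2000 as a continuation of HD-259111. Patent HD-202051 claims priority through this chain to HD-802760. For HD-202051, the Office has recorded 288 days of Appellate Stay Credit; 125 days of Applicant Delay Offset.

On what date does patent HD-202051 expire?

Earliest priority filing: 3 May 1996.
Base term: 3 May 1996 + 15 years → 3 May 2011.
Appellate Stay Credit: +288 days → 15 February 2012.
Applicant Delay Offset: −125 days → 13 October 2011.

2011-10-13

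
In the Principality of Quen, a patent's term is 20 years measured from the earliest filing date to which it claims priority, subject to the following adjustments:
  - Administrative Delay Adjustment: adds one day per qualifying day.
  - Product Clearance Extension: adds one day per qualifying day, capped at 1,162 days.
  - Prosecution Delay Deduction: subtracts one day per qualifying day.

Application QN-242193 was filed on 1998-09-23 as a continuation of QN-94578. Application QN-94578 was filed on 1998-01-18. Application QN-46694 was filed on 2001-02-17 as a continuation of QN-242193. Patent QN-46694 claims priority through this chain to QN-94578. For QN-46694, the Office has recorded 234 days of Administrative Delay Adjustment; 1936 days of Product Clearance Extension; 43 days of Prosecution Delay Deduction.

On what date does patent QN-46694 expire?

Earliest priority filing: 18 January 1998.
Base term: 18 January 1998 + 20 years → 18 January 2018.
Administrative Delay Adjustment: +234 days → 9 September 2018.
Product Clearance Extension: 1936 days claimed exceeds the 1162-day cap, so +1162 days → 14 November 2021.
Prosecution Delay Deduction: −43 days → 2 October 2021.

October 2, 2021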